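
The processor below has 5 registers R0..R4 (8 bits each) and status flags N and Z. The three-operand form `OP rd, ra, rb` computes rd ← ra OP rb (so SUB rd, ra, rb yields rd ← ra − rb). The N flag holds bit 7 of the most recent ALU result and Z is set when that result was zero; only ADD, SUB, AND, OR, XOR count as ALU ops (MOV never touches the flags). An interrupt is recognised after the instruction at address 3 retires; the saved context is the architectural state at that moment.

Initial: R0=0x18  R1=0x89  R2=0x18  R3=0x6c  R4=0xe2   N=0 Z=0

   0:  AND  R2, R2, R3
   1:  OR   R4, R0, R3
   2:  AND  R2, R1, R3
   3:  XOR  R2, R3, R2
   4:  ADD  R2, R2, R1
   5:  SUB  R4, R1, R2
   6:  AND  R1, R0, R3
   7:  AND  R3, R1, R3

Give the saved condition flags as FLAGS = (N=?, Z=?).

FLAGS = (N=0, Z=0)

after  0: R0=0x18 R1=0x89 R2=0x08 R3=0x6c R4=0xe2  N=0 Z=0
after  1: R0=0x18 R1=0x89 R2=0x08 R3=0x6c R4=0x7c  N=0 Z=0
after  2: R0=0x18 R1=0x89 R2=0x08 R3=0x6c R4=0x7c  N=0 Z=0
after  3: R0=0x18 R1=0x89 R2=0x64 R3=0x6c R4=0x7c  N=0 Z=0
-- IRQ taken; context saved, return-PC = 4 --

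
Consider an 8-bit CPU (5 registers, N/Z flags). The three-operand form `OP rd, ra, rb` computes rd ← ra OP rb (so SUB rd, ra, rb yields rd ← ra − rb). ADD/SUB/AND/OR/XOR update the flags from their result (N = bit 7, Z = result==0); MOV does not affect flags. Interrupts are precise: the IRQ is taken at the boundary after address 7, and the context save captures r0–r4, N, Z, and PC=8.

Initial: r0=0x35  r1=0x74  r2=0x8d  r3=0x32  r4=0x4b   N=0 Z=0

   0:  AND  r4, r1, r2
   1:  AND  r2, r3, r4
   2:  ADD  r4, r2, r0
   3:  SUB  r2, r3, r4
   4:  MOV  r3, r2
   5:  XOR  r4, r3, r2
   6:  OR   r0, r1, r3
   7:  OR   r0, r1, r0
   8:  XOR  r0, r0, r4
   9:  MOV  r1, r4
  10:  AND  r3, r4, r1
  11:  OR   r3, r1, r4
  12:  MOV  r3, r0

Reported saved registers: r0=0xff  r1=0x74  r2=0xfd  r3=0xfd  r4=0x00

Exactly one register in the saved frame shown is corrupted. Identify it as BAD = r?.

after  0: r0=0x35 r1=0x74 r2=0x8d r3=0x32 r4=0x04  N=0 Z=0
after  1: r0=0x35 r1=0x74 r2=0x00 r3=0x32 r4=0x04  N=0 Z=1
after  2: r0=0x35 r1=0x74 r2=0x00 r3=0x32 r4=0x35  N=0 Z=0
after  3: r0=0x35 r1=0x74 r2=0xfd r3=0x32 r4=0x35  N=1 Z=0
after  4: r0=0x35 r1=0x74 r2=0xfd r3=0xfd r4=0x35  N=1 Z=0
after  5: r0=0x35 r1=0x74 r2=0xfd r3=0xfd r4=0x00  N=0 Z=1
after  6: r0=0xfd r1=0x74 r2=0xfd r3=0xfd r4=0x00  N=1 Z=0
after  7: r0=0xfd r1=0x74 r2=0xfd r3=0xfd r4=0x00  N=1 Z=0
-- IRQ taken; context saved, return-PC = 8 --
mismatch: r0: reported 0xff vs actual 0xfd

BAD = r0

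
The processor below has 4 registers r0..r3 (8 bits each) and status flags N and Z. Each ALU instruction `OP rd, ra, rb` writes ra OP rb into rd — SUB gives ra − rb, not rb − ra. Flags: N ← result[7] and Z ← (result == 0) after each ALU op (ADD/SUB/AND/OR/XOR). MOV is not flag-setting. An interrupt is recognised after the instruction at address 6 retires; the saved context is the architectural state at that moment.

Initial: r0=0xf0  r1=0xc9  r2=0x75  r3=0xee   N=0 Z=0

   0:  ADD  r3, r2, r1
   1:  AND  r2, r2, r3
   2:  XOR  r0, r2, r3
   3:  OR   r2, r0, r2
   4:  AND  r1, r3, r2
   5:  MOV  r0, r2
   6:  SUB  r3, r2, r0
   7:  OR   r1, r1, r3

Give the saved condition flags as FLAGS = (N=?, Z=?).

FLAGS = (N=0, Z=1)

after  0: r0=0xf0 r1=0xc9 r2=0x75 r3=0x3e  N=0 Z=0
after  1: r0=0xf0 r1=0xc9 r2=0x34 r3=0x3e  N=0 Z=0
after  2: r0=0x0a r1=0xc9 r2=0x34 r3=0x3e  N=0 Z=0
after  3: r0=0x0a r1=0xc9 r2=0x3e r3=0x3e  N=0 Z=0
after  4: r0=0x0a r1=0x3e r2=0x3e r3=0x3e  N=0 Z=0
after  5: r0=0x3e r1=0x3e r2=0x3e r3=0x3e  N=0 Z=0
after  6: r0=0x3e r1=0x3e r2=0x3e r3=0x00  N=0 Z=1
-- IRQ taken; context saved, return-PC = 7 --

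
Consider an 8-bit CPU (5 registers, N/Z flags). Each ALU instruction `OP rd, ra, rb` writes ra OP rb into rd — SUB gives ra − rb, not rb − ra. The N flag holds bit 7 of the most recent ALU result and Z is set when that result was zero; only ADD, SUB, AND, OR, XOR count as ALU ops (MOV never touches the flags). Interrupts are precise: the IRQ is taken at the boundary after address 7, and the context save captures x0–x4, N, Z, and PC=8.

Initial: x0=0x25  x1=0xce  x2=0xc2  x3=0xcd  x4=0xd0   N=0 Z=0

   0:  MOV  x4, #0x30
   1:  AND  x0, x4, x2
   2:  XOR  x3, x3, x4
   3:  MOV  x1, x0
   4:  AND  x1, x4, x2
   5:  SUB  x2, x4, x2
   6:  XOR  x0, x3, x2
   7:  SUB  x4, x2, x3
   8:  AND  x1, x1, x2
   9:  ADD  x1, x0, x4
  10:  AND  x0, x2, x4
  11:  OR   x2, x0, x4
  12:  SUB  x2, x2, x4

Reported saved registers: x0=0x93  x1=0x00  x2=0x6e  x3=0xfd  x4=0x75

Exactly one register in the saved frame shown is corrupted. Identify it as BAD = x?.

after  0: x0=0x25 x1=0xce x2=0xc2 x3=0xcd x4=0x30  N=0 Z=0
after  1: x0=0x00 x1=0xce x2=0xc2 x3=0xcd x4=0x30  N=0 Z=1
after  2: x0=0x00 x1=0xce x2=0xc2 x3=0xfd x4=0x30  N=1 Z=0
after  3: x0=0x00 x1=0x00 x2=0xc2 x3=0xfd x4=0x30  N=1 Z=0
after  4: x0=0x00 x1=0x00 x2=0xc2 x3=0xfd x4=0x30  N=0 Z=1
after  5: x0=0x00 x1=0x00 x2=0x6e x3=0xfd x4=0x30  N=0 Z=0
after  6: x0=0x93 x1=0x00 x2=0x6e x3=0xfd x4=0x30  N=1 Z=0
after  7: x0=0x93 x1=0x00 x2=0x6e x3=0xfd x4=0x71  N=0 Z=0
-- IRQ taken; context saved, return-PC = 8 --
mismatch: x4: reported 0x75 vs actual 0x71

BAD = x4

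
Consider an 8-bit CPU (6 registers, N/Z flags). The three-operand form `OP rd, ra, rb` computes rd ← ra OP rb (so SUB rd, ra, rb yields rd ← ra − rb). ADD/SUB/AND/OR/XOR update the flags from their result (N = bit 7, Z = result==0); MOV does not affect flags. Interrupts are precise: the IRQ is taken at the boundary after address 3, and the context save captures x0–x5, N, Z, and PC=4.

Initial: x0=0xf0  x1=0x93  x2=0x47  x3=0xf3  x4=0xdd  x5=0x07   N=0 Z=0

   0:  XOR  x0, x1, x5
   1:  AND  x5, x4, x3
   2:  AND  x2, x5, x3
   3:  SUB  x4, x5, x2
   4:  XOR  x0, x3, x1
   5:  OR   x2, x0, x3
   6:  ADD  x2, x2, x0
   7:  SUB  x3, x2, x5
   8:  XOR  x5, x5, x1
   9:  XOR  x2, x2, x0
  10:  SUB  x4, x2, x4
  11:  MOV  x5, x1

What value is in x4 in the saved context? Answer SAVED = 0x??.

SAVED = 0x00

after  0: x0=0x94 x1=0x93 x2=0x47 x3=0xf3 x4=0xdd x5=0x07  N=1 Z=0
after  1: x0=0x94 x1=0x93 x2=0x47 x3=0xf3 x4=0xdd x5=0xd1  N=1 Z=0
after  2: x0=0x94 x1=0x93 x2=0xd1 x3=0xf3 x4=0xdd x5=0xd1  N=1 Z=0
after  3: x0=0x94 x1=0x93 x2=0xd1 x3=0xf3 x4=0x00 x5=0xd1  N=0 Z=1
-- IRQ taken; context saved, return-PC = 4 --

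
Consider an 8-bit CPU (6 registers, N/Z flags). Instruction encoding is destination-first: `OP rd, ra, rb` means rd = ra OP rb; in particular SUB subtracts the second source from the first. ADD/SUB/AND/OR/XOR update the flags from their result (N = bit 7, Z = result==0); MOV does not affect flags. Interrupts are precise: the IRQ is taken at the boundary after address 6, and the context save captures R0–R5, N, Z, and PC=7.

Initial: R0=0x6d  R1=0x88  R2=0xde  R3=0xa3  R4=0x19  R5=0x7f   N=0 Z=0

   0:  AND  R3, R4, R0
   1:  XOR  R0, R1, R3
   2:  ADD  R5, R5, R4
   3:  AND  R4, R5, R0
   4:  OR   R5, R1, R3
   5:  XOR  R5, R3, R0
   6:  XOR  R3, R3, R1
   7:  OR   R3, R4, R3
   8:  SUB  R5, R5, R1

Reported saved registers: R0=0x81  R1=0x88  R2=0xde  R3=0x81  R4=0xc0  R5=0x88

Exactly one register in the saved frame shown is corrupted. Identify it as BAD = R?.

after  0: R0=0x6d R1=0x88 R2=0xde R3=0x09 R4=0x19 R5=0x7f  N=0 Z=0
after  1: R0=0x81 R1=0x88 R2=0xde R3=0x09 R4=0x19 R5=0x7f  N=1 Z=0
after  2: R0=0x81 R1=0x88 R2=0xde R3=0x09 R4=0x19 R5=0x98  N=1 Z=0
after  3: R0=0x81 R1=0x88 R2=0xde R3=0x09 R4=0x80 R5=0x98  N=1 Z=0
after  4: R0=0x81 R1=0x88 R2=0xde R3=0x09 R4=0x80 R5=0x89  N=1 Z=0
after  5: R0=0x81 R1=0x88 R2=0xde R3=0x09 R4=0x80 R5=0x88  N=1 Z=0
after  6: R0=0x81 R1=0x88 R2=0xde R3=0x81 R4=0x80 R5=0x88  N=1 Z=0
-- IRQ taken; context saved, return-PC = 7 --
mismatch: R4: reported 0xc0 vs actual 0x80

BAD = R4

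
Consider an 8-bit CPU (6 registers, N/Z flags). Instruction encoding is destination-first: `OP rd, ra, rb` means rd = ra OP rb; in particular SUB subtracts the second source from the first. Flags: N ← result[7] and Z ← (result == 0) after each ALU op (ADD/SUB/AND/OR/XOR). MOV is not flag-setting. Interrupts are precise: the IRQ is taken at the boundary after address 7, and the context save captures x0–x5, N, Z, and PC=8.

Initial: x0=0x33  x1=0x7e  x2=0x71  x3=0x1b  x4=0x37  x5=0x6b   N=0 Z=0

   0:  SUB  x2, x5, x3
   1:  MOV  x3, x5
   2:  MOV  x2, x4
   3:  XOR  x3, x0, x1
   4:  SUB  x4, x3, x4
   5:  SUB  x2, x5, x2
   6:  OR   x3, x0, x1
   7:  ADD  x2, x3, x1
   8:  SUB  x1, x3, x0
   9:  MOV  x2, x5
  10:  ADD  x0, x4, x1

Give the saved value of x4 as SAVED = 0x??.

after  0: x0=0x33 x1=0x7e x2=0x50 x3=0x1b x4=0x37 x5=0x6b  N=0 Z=0
after  1: x0=0x33 x1=0x7e x2=0x50 x3=0x6b x4=0x37 x5=0x6b  N=0 Z=0
after  2: x0=0x33 x1=0x7e x2=0x37 x3=0x6b x4=0x37 x5=0x6b  N=0 Z=0
after  3: x0=0x33 x1=0x7e x2=0x37 x3=0x4d x4=0x37 x5=0x6b  N=0 Z=0
after  4: x0=0x33 x1=0x7e x2=0x37 x3=0x4d x4=0x16 x5=0x6b  N=0 Z=0
after  5: x0=0x33 x1=0x7e x2=0x34 x3=0x4d x4=0x16 x5=0x6b  N=0 Z=0
after  6: x0=0x33 x1=0x7e x2=0x34 x3=0x7f x4=0x16 x5=0x6b  N=0 Z=0
after  7: x0=0x33 x1=0x7e x2=0xfd x3=0x7f x4=0x16 x5=0x6b  N=1 Z=0
-- IRQ taken; context saved, return-PC = 8 --

SAVED = 0x16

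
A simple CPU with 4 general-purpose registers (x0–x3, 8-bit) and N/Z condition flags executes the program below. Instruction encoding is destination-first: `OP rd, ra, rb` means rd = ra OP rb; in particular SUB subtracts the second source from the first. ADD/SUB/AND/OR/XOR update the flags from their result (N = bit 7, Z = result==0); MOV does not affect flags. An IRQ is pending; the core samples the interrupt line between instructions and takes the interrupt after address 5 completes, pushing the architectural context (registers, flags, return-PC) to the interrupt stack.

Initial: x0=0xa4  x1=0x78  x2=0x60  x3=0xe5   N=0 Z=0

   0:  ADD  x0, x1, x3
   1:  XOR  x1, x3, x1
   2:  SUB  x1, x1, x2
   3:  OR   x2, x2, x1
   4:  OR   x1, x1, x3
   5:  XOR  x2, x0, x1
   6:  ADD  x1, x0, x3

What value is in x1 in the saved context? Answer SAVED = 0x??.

after  0: x0=0x5d x1=0x78 x2=0x60 x3=0xe5  N=0 Z=0
after  1: x0=0x5d x1=0x9d x2=0x60 x3=0xe5  N=1 Z=0
after  2: x0=0x5d x1=0x3d x2=0x60 x3=0xe5  N=0 Z=0
after  3: x0=0x5d x1=0x3d x2=0x7d x3=0xe5  N=0 Z=0
after  4: x0=0x5d x1=0xfd x2=0x7d x3=0xe5  N=1 Z=0
after  5: x0=0x5d x1=0xfd x2=0xa0 x3=0xe5  N=1 Z=0
-- IRQ taken; context saved, return-PC = 6 --

SAVED = 0xfd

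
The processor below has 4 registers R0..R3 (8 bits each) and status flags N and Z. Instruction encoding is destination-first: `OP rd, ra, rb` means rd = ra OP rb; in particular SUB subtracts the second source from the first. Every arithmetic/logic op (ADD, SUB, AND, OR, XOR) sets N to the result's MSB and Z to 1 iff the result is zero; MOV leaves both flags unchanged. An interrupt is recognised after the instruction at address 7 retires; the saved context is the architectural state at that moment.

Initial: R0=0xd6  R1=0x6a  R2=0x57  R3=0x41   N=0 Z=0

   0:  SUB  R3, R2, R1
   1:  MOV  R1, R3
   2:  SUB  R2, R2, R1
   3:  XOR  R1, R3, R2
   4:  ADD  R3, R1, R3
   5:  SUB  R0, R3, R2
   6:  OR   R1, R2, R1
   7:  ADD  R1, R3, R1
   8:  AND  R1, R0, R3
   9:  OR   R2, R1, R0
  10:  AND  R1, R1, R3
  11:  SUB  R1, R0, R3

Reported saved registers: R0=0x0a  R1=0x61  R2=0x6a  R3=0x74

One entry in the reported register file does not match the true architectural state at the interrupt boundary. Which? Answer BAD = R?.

BAD = R1

after  0: R0=0xd6 R1=0x6a R2=0x57 R3=0xed  N=1 Z=0
after  1: R0=0xd6 R1=0xed R2=0x57 R3=0xed  N=1 Z=0
after  2: R0=0xd6 R1=0xed R2=0x6a R3=0xed  N=0 Z=0
after  3: R0=0xd6 R1=0x87 R2=0x6a R3=0xed  N=1 Z=0
after  4: R0=0xd6 R1=0x87 R2=0x6a R3=0x74  N=0 Z=0
after  5: R0=0x0a R1=0x87 R2=0x6a R3=0x74  N=0 Z=0
after  6: R0=0x0a R1=0xef R2=0x6a R3=0x74  N=1 Z=0
after  7: R0=0x0a R1=0x63 R2=0x6a R3=0x74  N=0 Z=0
-- IRQ taken; context saved, return-PC = 8 --
mismatch: R1: reported 0x61 vs actual 0x63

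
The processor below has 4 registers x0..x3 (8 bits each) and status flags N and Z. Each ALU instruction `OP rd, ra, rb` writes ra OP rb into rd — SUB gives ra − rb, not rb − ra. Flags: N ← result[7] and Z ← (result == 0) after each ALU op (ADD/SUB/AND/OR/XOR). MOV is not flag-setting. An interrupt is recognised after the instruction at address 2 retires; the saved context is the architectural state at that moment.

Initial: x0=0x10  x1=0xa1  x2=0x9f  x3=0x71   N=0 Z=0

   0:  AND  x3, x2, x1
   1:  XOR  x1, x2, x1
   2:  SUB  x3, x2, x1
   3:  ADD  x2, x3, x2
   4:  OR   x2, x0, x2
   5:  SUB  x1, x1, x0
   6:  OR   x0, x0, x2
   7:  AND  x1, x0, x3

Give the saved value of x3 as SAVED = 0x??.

SAVED = 0x61

after  0: x0=0x10 x1=0xa1 x2=0x9f x3=0x81  N=1 Z=0
after  1: x0=0x10 x1=0x3e x2=0x9f x3=0x81  N=0 Z=0
after  2: x0=0x10 x1=0x3e x2=0x9f x3=0x61  N=0 Z=0
-- IRQ taken; context saved, return-PC = 3 --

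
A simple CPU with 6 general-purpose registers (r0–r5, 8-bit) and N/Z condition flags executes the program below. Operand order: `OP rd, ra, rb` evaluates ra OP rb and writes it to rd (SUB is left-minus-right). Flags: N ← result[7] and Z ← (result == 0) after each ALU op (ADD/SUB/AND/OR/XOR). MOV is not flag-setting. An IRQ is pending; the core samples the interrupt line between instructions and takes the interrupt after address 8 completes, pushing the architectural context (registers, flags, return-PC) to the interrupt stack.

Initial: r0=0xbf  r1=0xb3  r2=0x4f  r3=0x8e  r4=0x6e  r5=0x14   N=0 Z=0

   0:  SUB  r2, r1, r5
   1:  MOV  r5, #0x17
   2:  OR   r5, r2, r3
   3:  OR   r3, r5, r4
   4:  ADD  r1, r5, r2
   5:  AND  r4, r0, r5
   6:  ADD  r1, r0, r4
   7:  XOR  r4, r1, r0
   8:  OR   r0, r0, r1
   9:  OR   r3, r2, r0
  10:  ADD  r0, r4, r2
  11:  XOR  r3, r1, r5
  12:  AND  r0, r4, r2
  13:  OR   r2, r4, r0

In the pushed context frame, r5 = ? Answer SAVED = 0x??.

SAVED = 0x9f

after  0: r0=0xbf r1=0xb3 r2=0x9f r3=0x8e r4=0x6e r5=0x14  N=1 Z=0
after  1: r0=0xbf r1=0xb3 r2=0x9f r3=0x8e r4=0x6e r5=0x17  N=1 Z=0
after  2: r0=0xbf r1=0xb3 r2=0x9f r3=0x8e r4=0x6e r5=0x9f  N=1 Z=0
after  3: r0=0xbf r1=0xb3 r2=0x9f r3=0xff r4=0x6e r5=0x9f  N=1 Z=0
after  4: r0=0xbf r1=0x3e r2=0x9f r3=0xff r4=0x6e r5=0x9f  N=0 Z=0
after  5: r0=0xbf r1=0x3e r2=0x9f r3=0xff r4=0x9f r5=0x9f  N=1 Z=0
after  6: r0=0xbf r1=0x5e r2=0x9f r3=0xff r4=0x9f r5=0x9f  N=0 Z=0
after  7: r0=0xbf r1=0x5e r2=0x9f r3=0xff r4=0xe1 r5=0x9f  N=1 Z=0
after  8: r0=0xff r1=0x5e r2=0x9f r3=0xff r4=0xe1 r5=0x9f  N=1 Z=0
-- IRQ taken; context saved, return-PC = 9 --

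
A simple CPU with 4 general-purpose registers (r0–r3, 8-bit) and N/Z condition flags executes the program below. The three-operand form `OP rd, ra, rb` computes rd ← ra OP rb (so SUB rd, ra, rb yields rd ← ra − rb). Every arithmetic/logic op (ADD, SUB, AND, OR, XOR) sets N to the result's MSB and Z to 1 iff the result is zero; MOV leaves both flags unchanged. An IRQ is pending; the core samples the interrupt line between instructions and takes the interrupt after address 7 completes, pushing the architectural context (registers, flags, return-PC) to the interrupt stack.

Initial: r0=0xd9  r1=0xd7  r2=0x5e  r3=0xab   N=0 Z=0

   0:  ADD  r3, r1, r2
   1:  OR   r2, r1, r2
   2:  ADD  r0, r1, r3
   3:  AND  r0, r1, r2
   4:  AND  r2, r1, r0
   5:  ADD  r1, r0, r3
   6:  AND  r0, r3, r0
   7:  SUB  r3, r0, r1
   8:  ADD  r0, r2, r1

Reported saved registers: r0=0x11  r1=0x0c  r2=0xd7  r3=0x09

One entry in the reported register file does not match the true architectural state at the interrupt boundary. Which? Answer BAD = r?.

after  0: r0=0xd9 r1=0xd7 r2=0x5e r3=0x35  N=0 Z=0
after  1: r0=0xd9 r1=0xd7 r2=0xdf r3=0x35  N=1 Z=0
after  2: r0=0x0c r1=0xd7 r2=0xdf r3=0x35  N=0 Z=0
after  3: r0=0xd7 r1=0xd7 r2=0xdf r3=0x35  N=1 Z=0
after  4: r0=0xd7 r1=0xd7 r2=0xd7 r3=0x35  N=1 Z=0
after  5: r0=0xd7 r1=0x0c r2=0xd7 r3=0x35  N=0 Z=0
after  6: r0=0x15 r1=0x0c r2=0xd7 r3=0x35  N=0 Z=0
after  7: r0=0x15 r1=0x0c r2=0xd7 r3=0x09  N=0 Z=0
-- IRQ taken; context saved, return-PC = 8 --
mismatch: r0: reported 0x11 vs actual 0x15

BAD = r0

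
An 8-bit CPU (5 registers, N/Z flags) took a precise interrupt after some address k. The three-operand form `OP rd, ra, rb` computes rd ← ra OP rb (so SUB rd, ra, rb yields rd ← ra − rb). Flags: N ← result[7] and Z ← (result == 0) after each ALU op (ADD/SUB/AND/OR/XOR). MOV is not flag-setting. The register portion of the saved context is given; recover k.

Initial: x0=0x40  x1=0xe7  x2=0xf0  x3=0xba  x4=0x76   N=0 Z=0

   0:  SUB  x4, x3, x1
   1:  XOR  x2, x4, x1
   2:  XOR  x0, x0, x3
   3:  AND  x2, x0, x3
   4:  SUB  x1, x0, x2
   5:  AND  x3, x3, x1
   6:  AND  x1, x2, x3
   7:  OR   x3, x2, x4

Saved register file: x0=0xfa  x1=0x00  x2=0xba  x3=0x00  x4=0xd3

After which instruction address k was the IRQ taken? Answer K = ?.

after  0: x0=0x40 x1=0xe7 x2=0xf0 x3=0xba x4=0xd3  N=1 Z=0
after  1: x0=0x40 x1=0xe7 x2=0x34 x3=0xba x4=0xd3  N=0 Z=0
after  2: x0=0xfa x1=0xe7 x2=0x34 x3=0xba x4=0xd3  N=1 Z=0
after  3: x0=0xfa x1=0xe7 x2=0xba x3=0xba x4=0xd3  N=1 Z=0
after  4: x0=0xfa x1=0x40 x2=0xba x3=0xba x4=0xd3  N=0 Z=0
after  5: x0=0xfa x1=0x40 x2=0xba x3=0x00 x4=0xd3  N=0 Z=1
after  6: x0=0xfa x1=0x00 x2=0xba x3=0x00 x4=0xd3  N=0 Z=1
-- IRQ taken; context saved, return-PC = 7 --

K = 6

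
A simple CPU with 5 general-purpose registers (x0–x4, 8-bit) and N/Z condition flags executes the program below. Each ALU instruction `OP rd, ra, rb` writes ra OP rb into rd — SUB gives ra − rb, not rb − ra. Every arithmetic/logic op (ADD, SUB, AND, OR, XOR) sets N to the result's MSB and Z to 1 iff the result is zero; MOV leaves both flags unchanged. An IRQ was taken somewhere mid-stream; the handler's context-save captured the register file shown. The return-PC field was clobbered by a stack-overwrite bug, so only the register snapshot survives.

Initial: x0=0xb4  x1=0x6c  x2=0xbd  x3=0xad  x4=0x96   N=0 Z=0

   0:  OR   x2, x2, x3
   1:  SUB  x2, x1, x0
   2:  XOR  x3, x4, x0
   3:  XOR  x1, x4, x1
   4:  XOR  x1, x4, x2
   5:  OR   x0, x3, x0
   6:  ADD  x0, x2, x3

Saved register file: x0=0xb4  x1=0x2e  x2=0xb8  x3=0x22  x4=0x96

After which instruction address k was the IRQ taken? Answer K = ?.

after  0: x0=0xb4 x1=0x6c x2=0xbd x3=0xad x4=0x96  N=1 Z=0
after  1: x0=0xb4 x1=0x6c x2=0xb8 x3=0xad x4=0x96  N=1 Z=0
after  2: x0=0xb4 x1=0x6c x2=0xb8 x3=0x22 x4=0x96  N=0 Z=0
after  3: x0=0xb4 x1=0xfa x2=0xb8 x3=0x22 x4=0x96  N=1 Z=0
after  4: x0=0xb4 x1=0x2e x2=0xb8 x3=0x22 x4=0x96  N=0 Z=0
-- IRQ taken; context saved, return-PC = 5 --

K = 4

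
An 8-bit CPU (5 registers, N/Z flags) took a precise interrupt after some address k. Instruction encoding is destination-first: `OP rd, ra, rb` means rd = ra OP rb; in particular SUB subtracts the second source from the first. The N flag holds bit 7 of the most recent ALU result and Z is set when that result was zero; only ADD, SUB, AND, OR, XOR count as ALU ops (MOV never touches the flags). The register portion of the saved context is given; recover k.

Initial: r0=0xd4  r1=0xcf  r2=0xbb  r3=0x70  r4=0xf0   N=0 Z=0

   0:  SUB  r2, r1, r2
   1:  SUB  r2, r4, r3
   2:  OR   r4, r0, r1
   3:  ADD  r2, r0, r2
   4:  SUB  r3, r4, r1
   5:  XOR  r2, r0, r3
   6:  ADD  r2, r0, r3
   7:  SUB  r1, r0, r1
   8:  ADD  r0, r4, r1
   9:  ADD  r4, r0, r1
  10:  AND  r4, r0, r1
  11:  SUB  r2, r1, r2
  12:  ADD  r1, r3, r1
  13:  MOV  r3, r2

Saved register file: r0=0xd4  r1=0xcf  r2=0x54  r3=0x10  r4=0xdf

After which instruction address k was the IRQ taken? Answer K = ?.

K = 4

after  0: r0=0xd4 r1=0xcf r2=0x14 r3=0x70 r4=0xf0  N=0 Z=0
after  1: r0=0xd4 r1=0xcf r2=0x80 r3=0x70 r4=0xf0  N=1 Z=0
after  2: r0=0xd4 r1=0xcf r2=0x80 r3=0x70 r4=0xdf  N=1 Z=0
after  3: r0=0xd4 r1=0xcf r2=0x54 r3=0x70 r4=0xdf  N=0 Z=0
after  4: r0=0xd4 r1=0xcf r2=0x54 r3=0x10 r4=0xdf  N=0 Z=0
-- IRQ taken; context saved, return-PC = 5 --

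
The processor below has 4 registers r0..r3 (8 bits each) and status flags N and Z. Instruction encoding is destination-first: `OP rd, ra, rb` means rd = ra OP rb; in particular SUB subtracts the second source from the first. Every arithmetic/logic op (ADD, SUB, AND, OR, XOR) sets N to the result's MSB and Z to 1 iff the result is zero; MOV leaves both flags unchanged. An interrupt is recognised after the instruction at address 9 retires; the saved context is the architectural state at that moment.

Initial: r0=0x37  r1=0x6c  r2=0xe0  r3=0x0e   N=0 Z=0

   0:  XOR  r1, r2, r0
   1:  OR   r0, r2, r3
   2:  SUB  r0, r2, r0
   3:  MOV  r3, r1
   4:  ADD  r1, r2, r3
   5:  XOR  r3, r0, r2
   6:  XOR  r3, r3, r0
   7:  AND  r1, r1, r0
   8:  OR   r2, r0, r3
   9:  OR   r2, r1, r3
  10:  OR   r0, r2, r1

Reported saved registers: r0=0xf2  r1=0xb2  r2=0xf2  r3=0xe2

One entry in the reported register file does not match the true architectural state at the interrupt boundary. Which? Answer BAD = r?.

after  0: r0=0x37 r1=0xd7 r2=0xe0 r3=0x0e  N=1 Z=0
after  1: r0=0xee r1=0xd7 r2=0xe0 r3=0x0e  N=1 Z=0
after  2: r0=0xf2 r1=0xd7 r2=0xe0 r3=0x0e  N=1 Z=0
after  3: r0=0xf2 r1=0xd7 r2=0xe0 r3=0xd7  N=1 Z=0
after  4: r0=0xf2 r1=0xb7 r2=0xe0 r3=0xd7  N=1 Z=0
after  5: r0=0xf2 r1=0xb7 r2=0xe0 r3=0x12  N=0 Z=0
after  6: r0=0xf2 r1=0xb7 r2=0xe0 r3=0xe0  N=1 Z=0
after  7: r0=0xf2 r1=0xb2 r2=0xe0 r3=0xe0  N=1 Z=0
after  8: r0=0xf2 r1=0xb2 r2=0xf2 r3=0xe0  N=1 Z=0
after  9: r0=0xf2 r1=0xb2 r2=0xf2 r3=0xe0  N=1 Z=0
-- IRQ taken; context saved, return-PC = 10 --
mismatch: r3: reported 0xe2 vs actual 0xe0

BAD = r3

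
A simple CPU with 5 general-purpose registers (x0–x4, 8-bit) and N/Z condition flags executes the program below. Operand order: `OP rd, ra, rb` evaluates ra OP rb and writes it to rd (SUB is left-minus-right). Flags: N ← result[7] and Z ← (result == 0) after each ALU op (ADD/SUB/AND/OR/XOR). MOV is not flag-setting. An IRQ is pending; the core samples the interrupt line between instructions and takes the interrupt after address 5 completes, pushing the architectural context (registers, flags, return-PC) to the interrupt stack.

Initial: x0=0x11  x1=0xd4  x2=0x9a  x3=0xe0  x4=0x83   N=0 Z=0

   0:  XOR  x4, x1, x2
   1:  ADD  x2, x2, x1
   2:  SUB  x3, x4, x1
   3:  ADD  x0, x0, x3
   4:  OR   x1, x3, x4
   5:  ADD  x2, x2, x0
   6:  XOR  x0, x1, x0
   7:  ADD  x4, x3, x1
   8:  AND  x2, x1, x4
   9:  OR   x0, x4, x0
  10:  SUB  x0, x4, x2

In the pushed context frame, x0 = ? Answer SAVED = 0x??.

after  0: x0=0x11 x1=0xd4 x2=0x9a x3=0xe0 x4=0x4e  N=0 Z=0
after  1: x0=0x11 x1=0xd4 x2=0x6e x3=0xe0 x4=0x4e  N=0 Z=0
after  2: x0=0x11 x1=0xd4 x2=0x6e x3=0x7a x4=0x4e  N=0 Z=0
after  3: x0=0x8b x1=0xd4 x2=0x6e x3=0x7a x4=0x4e  N=1 Z=0
after  4: x0=0x8b x1=0x7e x2=0x6e x3=0x7a x4=0x4e  N=0 Z=0
after  5: x0=0x8b x1=0x7e x2=0xf9 x3=0x7a x4=0x4e  N=1 Z=0
-- IRQ taken; context saved, return-PC = 6 --

SAVED = 0x8b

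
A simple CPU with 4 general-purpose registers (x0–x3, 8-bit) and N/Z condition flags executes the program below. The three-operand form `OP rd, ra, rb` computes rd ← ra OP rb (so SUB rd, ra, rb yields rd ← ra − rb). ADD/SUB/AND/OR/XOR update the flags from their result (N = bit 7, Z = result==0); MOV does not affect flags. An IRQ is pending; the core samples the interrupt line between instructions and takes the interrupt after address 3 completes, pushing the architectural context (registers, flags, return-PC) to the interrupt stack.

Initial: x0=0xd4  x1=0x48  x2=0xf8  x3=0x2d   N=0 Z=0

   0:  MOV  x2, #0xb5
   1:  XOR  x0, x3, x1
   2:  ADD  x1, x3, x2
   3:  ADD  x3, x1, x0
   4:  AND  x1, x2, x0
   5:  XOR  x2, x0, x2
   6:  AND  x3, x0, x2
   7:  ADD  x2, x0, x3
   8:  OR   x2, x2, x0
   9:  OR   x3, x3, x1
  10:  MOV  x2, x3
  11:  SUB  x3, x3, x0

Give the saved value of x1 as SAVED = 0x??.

after  0: x0=0xd4 x1=0x48 x2=0xb5 x3=0x2d  N=0 Z=0
after  1: x0=0x65 x1=0x48 x2=0xb5 x3=0x2d  N=0 Z=0
after  2: x0=0x65 x1=0xe2 x2=0xb5 x3=0x2d  N=1 Z=0
after  3: x0=0x65 x1=0xe2 x2=0xb5 x3=0x47  N=0 Z=0
-- IRQ taken; context saved, return-PC = 4 --

SAVED = 0xe2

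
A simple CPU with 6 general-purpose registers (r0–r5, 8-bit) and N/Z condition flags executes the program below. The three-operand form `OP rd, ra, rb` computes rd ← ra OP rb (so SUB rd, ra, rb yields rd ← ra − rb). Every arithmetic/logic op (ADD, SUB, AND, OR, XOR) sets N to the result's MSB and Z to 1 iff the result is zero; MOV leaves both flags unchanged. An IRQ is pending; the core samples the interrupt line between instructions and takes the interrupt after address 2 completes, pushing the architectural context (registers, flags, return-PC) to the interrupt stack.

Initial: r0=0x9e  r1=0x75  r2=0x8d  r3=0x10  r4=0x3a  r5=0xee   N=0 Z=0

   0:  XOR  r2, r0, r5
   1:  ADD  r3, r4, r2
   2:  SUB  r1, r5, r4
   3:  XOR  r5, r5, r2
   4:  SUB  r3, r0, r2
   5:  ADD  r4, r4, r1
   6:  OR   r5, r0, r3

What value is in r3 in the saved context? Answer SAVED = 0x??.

SAVED = 0xaa

after  0: r0=0x9e r1=0x75 r2=0x70 r3=0x10 r4=0x3a r5=0xee  N=0 Z=0
after  1: r0=0x9e r1=0x75 r2=0x70 r3=0xaa r4=0x3a r5=0xee  N=1 Z=0
after  2: r0=0x9e r1=0xb4 r2=0x70 r3=0xaa r4=0x3a r5=0xee  N=1 Z=0
-- IRQ taken; context saved, return-PC = 3 --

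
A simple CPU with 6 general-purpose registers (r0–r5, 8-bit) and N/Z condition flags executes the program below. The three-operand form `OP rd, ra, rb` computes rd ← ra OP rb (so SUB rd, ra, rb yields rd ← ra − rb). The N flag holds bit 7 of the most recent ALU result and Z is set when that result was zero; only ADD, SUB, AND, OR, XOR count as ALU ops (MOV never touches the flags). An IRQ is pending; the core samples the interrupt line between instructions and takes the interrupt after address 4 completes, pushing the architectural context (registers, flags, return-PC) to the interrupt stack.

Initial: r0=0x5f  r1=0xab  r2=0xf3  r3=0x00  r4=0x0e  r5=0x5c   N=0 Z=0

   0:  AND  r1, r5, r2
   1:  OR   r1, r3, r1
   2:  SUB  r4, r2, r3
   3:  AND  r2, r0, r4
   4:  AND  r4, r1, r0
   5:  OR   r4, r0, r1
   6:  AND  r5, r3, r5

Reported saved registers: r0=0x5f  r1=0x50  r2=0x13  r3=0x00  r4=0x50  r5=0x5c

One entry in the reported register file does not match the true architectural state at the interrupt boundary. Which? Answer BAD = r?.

after  0: r0=0x5f r1=0x50 r2=0xf3 r3=0x00 r4=0x0e r5=0x5c  N=0 Z=0
after  1: r0=0x5f r1=0x50 r2=0xf3 r3=0x00 r4=0x0e r5=0x5c  N=0 Z=0
after  2: r0=0x5f r1=0x50 r2=0xf3 r3=0x00 r4=0xf3 r5=0x5c  N=1 Z=0
after  3: r0=0x5f r1=0x50 r2=0x53 r3=0x00 r4=0xf3 r5=0x5c  N=0 Z=0
after  4: r0=0x5f r1=0x50 r2=0x53 r3=0x00 r4=0x50 r5=0x5c  N=0 Z=0
-- IRQ taken; context saved, return-PC = 5 --
mismatch: r2: reported 0x13 vs actual 0x53

BAD = r2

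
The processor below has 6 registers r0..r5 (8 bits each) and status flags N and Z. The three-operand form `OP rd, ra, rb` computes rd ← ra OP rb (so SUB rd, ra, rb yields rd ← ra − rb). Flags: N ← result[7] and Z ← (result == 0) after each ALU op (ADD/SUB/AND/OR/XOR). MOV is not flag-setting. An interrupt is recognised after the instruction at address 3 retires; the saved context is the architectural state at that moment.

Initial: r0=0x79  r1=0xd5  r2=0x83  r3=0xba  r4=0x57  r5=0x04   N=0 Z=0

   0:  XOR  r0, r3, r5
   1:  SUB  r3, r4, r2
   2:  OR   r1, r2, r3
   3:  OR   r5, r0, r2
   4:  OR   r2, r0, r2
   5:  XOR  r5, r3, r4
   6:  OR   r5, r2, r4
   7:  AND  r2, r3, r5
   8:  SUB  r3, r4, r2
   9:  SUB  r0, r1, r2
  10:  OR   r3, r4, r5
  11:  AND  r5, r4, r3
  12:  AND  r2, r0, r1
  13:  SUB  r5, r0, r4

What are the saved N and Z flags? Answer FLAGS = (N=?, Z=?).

FLAGS = (N=1, Z=0)

after  0: r0=0xbe r1=0xd5 r2=0x83 r3=0xba r4=0x57 r5=0x04  N=1 Z=0
after  1: r0=0xbe r1=0xd5 r2=0x83 r3=0xd4 r4=0x57 r5=0x04  N=1 Z=0
after  2: r0=0xbe r1=0xd7 r2=0x83 r3=0xd4 r4=0x57 r5=0x04  N=1 Z=0
after  3: r0=0xbe r1=0xd7 r2=0x83 r3=0xd4 r4=0x57 r5=0xbf  N=1 Z=0
-- IRQ taken; context saved, return-PC = 4 --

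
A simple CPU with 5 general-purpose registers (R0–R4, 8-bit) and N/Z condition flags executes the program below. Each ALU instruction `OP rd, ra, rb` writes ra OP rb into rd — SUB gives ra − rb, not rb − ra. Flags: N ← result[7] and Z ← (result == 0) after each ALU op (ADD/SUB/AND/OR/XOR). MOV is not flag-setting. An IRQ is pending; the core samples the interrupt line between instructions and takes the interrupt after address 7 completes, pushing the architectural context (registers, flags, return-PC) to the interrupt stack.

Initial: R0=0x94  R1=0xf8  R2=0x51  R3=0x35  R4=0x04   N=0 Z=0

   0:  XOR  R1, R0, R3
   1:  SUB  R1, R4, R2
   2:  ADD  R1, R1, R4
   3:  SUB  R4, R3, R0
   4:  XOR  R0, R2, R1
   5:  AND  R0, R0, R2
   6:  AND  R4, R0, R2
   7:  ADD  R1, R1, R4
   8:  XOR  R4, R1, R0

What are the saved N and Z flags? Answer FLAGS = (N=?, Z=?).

after  0: R0=0x94 R1=0xa1 R2=0x51 R3=0x35 R4=0x04  N=1 Z=0
after  1: R0=0x94 R1=0xb3 R2=0x51 R3=0x35 R4=0x04  N=1 Z=0
after  2: R0=0x94 R1=0xb7 R2=0x51 R3=0x35 R4=0x04  N=1 Z=0
after  3: R0=0x94 R1=0xb7 R2=0x51 R3=0x35 R4=0xa1  N=1 Z=0
after  4: R0=0xe6 R1=0xb7 R2=0x51 R3=0x35 R4=0xa1  N=1 Z=0
after  5: R0=0x40 R1=0xb7 R2=0x51 R3=0x35 R4=0xa1  N=0 Z=0
after  6: R0=0x40 R1=0xb7 R2=0x51 R3=0x35 R4=0x40  N=0 Z=0
after  7: R0=0x40 R1=0xf7 R2=0x51 R3=0x35 R4=0x40  N=1 Z=0
-- IRQ taken; context saved, return-PC = 8 --

FLAGS = (N=1, Z=0)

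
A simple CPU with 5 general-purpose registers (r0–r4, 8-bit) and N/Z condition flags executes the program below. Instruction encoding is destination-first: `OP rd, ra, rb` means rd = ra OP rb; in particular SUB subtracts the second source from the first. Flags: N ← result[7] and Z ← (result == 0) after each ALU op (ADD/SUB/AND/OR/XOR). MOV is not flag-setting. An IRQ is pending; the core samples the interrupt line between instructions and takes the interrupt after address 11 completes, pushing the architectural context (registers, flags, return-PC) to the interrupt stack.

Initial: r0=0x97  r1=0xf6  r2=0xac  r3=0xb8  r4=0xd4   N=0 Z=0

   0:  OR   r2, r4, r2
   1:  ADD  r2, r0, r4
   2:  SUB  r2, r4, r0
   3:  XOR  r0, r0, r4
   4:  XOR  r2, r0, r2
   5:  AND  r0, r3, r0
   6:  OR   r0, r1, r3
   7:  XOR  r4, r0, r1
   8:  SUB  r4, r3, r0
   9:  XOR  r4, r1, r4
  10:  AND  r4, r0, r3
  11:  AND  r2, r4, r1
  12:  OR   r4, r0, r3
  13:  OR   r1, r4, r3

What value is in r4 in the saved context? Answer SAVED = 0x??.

SAVED = 0xb8

after  0: r0=0x97 r1=0xf6 r2=0xfc r3=0xb8 r4=0xd4  N=1 Z=0
after  1: r0=0x97 r1=0xf6 r2=0x6b r3=0xb8 r4=0xd4  N=0 Z=0
after  2: r0=0x97 r1=0xf6 r2=0x3d r3=0xb8 r4=0xd4  N=0 Z=0
after  3: r0=0x43 r1=0xf6 r2=0x3d r3=0xb8 r4=0xd4  N=0 Z=0
after  4: r0=0x43 r1=0xf6 r2=0x7e r3=0xb8 r4=0xd4  N=0 Z=0
after  5: r0=0x00 r1=0xf6 r2=0x7e r3=0xb8 r4=0xd4  N=0 Z=1
after  6: r0=0xfe r1=0xf6 r2=0x7e r3=0xb8 r4=0xd4  N=1 Z=0
after  7: r0=0xfe r1=0xf6 r2=0x7e r3=0xb8 r4=0x08  N=0 Z=0
after  8: r0=0xfe r1=0xf6 r2=0x7e r3=0xb8 r4=0xba  N=1 Z=0
after  9: r0=0xfe r1=0xf6 r2=0x7e r3=0xb8 r4=0x4c  N=0 Z=0
after 10: r0=0xfe r1=0xf6 r2=0x7e r3=0xb8 r4=0xb8  N=1 Z=0
after 11: r0=0xfe r1=0xf6 r2=0xb0 r3=0xb8 r4=0xb8  N=1 Z=0
-- IRQ taken; context saved, return-PC = 12 --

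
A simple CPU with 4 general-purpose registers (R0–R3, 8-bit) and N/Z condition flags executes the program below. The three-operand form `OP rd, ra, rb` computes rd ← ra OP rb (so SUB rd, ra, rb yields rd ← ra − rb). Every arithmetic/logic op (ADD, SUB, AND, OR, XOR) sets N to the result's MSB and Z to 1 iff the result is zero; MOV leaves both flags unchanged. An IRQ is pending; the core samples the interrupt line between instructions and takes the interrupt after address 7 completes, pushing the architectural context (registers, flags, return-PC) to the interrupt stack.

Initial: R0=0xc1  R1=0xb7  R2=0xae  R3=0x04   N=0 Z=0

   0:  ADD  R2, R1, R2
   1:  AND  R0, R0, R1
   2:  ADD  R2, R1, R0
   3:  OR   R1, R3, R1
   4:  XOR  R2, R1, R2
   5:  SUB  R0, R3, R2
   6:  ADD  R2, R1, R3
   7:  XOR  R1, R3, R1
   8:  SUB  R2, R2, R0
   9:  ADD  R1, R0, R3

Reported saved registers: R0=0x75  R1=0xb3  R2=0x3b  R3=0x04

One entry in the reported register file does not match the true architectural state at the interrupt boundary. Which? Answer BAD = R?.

BAD = R2

after  0: R0=0xc1 R1=0xb7 R2=0x65 R3=0x04  N=0 Z=0
after  1: R0=0x81 R1=0xb7 R2=0x65 R3=0x04  N=1 Z=0
after  2: R0=0x81 R1=0xb7 R2=0x38 R3=0x04  N=0 Z=0
after  3: R0=0x81 R1=0xb7 R2=0x38 R3=0x04  N=1 Z=0
after  4: R0=0x81 R1=0xb7 R2=0x8f R3=0x04  N=1 Z=0
after  5: R0=0x75 R1=0xb7 R2=0x8f R3=0x04  N=0 Z=0
after  6: R0=0x75 R1=0xb7 R2=0xbb R3=0x04  N=1 Z=0
after  7: R0=0x75 R1=0xb3 R2=0xbb R3=0x04  N=1 Z=0
-- IRQ taken; context saved, return-PC = 8 --
mismatch: R2: reported 0x3b vs actual 0xbb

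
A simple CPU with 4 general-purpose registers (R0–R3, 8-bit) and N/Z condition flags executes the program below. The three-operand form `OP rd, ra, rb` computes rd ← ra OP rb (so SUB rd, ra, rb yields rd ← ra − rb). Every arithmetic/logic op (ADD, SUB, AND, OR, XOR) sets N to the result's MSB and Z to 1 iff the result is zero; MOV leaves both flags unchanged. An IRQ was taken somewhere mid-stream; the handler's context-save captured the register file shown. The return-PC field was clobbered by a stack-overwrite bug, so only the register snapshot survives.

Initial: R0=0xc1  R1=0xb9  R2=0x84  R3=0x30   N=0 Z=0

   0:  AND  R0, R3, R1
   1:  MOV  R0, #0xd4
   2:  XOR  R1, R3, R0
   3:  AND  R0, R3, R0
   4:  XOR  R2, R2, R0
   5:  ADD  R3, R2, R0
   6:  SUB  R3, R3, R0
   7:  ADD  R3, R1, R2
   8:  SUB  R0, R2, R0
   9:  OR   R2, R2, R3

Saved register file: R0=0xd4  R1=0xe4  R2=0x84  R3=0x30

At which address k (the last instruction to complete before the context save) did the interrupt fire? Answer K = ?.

after  0: R0=0x30 R1=0xb9 R2=0x84 R3=0x30  N=0 Z=0
after  1: R0=0xd4 R1=0xb9 R2=0x84 R3=0x30  N=0 Z=0
after  2: R0=0xd4 R1=0xe4 R2=0x84 R3=0x30  N=1 Z=0
-- IRQ taken; context saved, return-PC = 3 --

K = 2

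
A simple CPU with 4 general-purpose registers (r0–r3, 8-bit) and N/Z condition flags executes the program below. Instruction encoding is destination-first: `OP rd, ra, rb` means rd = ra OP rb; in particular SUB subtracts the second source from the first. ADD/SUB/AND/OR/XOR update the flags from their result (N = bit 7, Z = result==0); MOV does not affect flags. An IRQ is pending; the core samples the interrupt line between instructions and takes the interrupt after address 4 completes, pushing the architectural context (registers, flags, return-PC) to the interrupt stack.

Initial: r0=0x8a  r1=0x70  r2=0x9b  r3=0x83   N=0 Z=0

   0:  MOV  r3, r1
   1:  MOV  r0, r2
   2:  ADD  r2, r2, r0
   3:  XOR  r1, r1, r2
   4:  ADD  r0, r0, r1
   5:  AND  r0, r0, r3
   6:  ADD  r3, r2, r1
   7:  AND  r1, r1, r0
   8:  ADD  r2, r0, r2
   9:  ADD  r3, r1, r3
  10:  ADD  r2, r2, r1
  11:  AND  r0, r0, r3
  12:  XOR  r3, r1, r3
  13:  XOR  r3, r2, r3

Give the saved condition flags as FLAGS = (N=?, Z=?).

FLAGS = (N=1, Z=0)

after  0: r0=0x8a r1=0x70 r2=0x9b r3=0x70  N=0 Z=0
after  1: r0=0x9b r1=0x70 r2=0x9b r3=0x70  N=0 Z=0
after  2: r0=0x9b r1=0x70 r2=0x36 r3=0x70  N=0 Z=0
after  3: r0=0x9b r1=0x46 r2=0x36 r3=0x70  N=0 Z=0
after  4: r0=0xe1 r1=0x46 r2=0x36 r3=0x70  N=1 Z=0
-- IRQ taken; context saved, return-PC = 5 --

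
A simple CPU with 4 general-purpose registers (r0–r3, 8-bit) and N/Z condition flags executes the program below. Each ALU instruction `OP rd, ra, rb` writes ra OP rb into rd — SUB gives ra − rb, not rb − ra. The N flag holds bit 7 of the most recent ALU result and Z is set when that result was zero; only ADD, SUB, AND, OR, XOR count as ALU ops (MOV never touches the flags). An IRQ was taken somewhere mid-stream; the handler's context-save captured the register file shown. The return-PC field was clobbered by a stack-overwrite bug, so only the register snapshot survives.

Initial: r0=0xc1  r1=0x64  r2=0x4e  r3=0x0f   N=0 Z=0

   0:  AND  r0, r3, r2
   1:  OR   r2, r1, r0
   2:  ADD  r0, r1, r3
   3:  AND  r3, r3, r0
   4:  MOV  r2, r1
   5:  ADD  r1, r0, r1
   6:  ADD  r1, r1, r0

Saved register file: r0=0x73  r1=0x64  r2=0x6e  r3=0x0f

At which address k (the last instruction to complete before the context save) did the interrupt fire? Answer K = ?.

after  0: r0=0x0e r1=0x64 r2=0x4e r3=0x0f  N=0 Z=0
after  1: r0=0x0e r1=0x64 r2=0x6e r3=0x0f  N=0 Z=0
after  2: r0=0x73 r1=0x64 r2=0x6e r3=0x0f  N=0 Z=0
-- IRQ taken; context saved, return-PC = 3 --

K = 2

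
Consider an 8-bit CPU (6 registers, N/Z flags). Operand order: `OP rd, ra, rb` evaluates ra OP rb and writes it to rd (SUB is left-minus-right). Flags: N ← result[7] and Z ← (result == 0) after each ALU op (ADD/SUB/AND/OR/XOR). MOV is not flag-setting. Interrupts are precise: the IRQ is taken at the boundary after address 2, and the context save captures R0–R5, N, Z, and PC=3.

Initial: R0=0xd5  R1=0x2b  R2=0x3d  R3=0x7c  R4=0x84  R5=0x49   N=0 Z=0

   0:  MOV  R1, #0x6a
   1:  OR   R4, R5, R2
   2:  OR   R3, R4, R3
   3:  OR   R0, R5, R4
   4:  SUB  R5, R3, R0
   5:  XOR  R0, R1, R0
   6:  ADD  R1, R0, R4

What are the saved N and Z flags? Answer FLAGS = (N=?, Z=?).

after  0: R0=0xd5 R1=0x6a R2=0x3d R3=0x7c R4=0x84 R5=0x49  N=0 Z=0
after  1: R0=0xd5 R1=0x6a R2=0x3d R3=0x7c R4=0x7d R5=0x49  N=0 Z=0
after  2: R0=0xd5 R1=0x6a R2=0x3d R3=0x7d R4=0x7d R5=0x49  N=0 Z=0
-- IRQ taken; context saved, return-PC = 3 --

FLAGS = (N=0, Z=0)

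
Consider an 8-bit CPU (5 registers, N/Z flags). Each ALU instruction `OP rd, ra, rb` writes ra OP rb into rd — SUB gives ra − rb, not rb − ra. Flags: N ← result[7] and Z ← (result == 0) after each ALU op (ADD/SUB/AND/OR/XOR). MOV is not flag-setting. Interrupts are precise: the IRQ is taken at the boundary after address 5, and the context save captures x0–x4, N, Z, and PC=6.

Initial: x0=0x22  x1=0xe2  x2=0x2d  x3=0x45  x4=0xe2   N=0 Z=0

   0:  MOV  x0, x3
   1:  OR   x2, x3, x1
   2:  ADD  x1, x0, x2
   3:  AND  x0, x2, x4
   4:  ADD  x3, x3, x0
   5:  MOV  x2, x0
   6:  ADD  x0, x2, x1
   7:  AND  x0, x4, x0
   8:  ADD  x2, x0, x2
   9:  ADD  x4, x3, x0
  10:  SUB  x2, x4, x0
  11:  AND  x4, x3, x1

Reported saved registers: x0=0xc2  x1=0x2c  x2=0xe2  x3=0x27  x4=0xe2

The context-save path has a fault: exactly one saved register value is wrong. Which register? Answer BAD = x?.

after  0: x0=0x45 x1=0xe2 x2=0x2d x3=0x45 x4=0xe2  N=0 Z=0
after  1: x0=0x45 x1=0xe2 x2=0xe7 x3=0x45 x4=0xe2  N=1 Z=0
after  2: x0=0x45 x1=0x2c x2=0xe7 x3=0x45 x4=0xe2  N=0 Z=0
after  3: x0=0xe2 x1=0x2c x2=0xe7 x3=0x45 x4=0xe2  N=1 Z=0
after  4: x0=0xe2 x1=0x2c x2=0xe7 x3=0x27 x4=0xe2  N=0 Z=0
after  5: x0=0xe2 x1=0x2c x2=0xe2 x3=0x27 x4=0xe2  N=0 Z=0
-- IRQ taken; context saved, return-PC = 6 --
mismatch: x0: reported 0xc2 vs actual 0xe2

BAD = x0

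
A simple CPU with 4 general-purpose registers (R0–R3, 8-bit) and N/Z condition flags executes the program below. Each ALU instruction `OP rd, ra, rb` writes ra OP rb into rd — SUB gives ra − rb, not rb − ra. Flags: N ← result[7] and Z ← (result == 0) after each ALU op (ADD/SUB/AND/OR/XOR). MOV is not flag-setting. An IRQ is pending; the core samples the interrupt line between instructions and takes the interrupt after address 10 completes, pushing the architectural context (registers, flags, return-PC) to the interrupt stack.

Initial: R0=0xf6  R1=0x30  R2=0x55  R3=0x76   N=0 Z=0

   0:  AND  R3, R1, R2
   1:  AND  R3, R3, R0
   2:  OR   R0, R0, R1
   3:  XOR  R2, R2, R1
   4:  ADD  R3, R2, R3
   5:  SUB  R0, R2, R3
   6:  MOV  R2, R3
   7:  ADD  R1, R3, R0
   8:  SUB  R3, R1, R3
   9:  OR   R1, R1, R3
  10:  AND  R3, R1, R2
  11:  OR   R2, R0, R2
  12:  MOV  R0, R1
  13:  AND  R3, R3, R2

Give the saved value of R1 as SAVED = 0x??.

SAVED = 0xf5

after  0: R0=0xf6 R1=0x30 R2=0x55 R3=0x10  N=0 Z=0
after  1: R0=0xf6 R1=0x30 R2=0x55 R3=0x10  N=0 Z=0
after  2: R0=0xf6 R1=0x30 R2=0x55 R3=0x10  N=1 Z=0
after  3: R0=0xf6 R1=0x30 R2=0x65 R3=0x10  N=0 Z=0
after  4: R0=0xf6 R1=0x30 R2=0x65 R3=0x75  N=0 Z=0
after  5: R0=0xf0 R1=0x30 R2=0x65 R3=0x75  N=1 Z=0
after  6: R0=0xf0 R1=0x30 R2=0x75 R3=0x75  N=1 Z=0
after  7: R0=0xf0 R1=0x65 R2=0x75 R3=0x75  N=0 Z=0
after  8: R0=0xf0 R1=0x65 R2=0x75 R3=0xf0  N=1 Z=0
after  9: R0=0xf0 R1=0xf5 R2=0x75 R3=0xf0  N=1 Z=0
after 10: R0=0xf0 R1=0xf5 R2=0x75 R3=0x75  N=0 Z=0
-- IRQ taken; context saved, return-PC = 11 --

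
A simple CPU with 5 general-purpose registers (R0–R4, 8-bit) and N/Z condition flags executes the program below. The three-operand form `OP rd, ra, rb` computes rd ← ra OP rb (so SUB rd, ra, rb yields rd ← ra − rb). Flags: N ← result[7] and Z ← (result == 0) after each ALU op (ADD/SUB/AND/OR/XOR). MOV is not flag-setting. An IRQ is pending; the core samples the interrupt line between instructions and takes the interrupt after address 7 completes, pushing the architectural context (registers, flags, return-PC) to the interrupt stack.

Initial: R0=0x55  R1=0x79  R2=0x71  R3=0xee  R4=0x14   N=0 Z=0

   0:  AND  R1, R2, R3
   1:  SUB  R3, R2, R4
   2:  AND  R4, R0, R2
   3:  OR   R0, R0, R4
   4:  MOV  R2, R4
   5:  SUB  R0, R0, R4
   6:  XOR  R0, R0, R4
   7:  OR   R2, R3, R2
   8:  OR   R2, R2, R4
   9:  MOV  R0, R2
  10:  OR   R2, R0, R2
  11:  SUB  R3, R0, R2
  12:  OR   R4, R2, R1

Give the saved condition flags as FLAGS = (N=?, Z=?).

FLAGS = (N=0, Z=0)

after  0: R0=0x55 R1=0x60 R2=0x71 R3=0xee R4=0x14  N=0 Z=0
after  1: R0=0x55 R1=0x60 R2=0x71 R3=0x5d R4=0x14  N=0 Z=0
after  2: R0=0x55 R1=0x60 R2=0x71 R3=0x5d R4=0x51  N=0 Z=0
after  3: R0=0x55 R1=0x60 R2=0x71 R3=0x5d R4=0x51  N=0 Z=0
after  4: R0=0x55 R1=0x60 R2=0x51 R3=0x5d R4=0x51  N=0 Z=0
after  5: R0=0x04 R1=0x60 R2=0x51 R3=0x5d R4=0x51  N=0 Z=0
after  6: R0=0x55 R1=0x60 R2=0x51 R3=0x5d R4=0x51  N=0 Z=0
after  7: R0=0x55 R1=0x60 R2=0x5d R3=0x5d R4=0x51  N=0 Z=0
-- IRQ taken; context saved, return-PC = 8 --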